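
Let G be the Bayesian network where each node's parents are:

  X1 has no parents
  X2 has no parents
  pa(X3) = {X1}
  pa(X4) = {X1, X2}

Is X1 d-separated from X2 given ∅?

Yes — X1 and X2 are d-separated given ∅.

Only one path connects X1 and X2:
  1. X1 → X4 ← X2 — X4:collider[blocks] ⇒ blocked
Since every path is blocked, d-separation holds.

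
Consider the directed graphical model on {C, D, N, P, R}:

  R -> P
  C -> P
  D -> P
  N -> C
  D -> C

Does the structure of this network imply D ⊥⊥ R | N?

We examine all 2 paths between D and R:
  1. D → P ← R — P:collider[blocks] ⇒ blocked
  2. D → C → P ← R — C:chain[open]; P:collider[blocks] ⇒ blocked
Since every path is blocked, d-separation holds.

Yes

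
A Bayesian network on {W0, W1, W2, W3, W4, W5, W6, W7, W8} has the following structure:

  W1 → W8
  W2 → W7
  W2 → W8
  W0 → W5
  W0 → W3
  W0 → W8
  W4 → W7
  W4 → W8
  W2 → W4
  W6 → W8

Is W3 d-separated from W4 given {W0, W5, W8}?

Yes

Enumerating the 3 paths from W3 to W4 and testing each for blocking by {W0, W5, W8}:
  1. W3 ← W0 → W8 ← W2 → W4 — W0:fork[blocks]; W8:collider[open]; W2:fork[open] ⇒ blocked
  2. W3 ← W0 → W8 ← W2 → W7 ← W4 — W0:fork[blocks]; W8:collider[open]; W2:fork[open]; W7:collider[blocks] ⇒ blocked
  3. W3 ← W0 → W8 ← W4 — W0:fork[blocks]; W8:collider[open] ⇒ blocked
All paths are blocked; W3 ⊥ W4 | {W0, W5, W8} holds.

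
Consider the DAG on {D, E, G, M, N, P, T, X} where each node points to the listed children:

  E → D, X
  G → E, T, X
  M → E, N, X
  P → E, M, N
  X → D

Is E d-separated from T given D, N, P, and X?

We examine all 6 paths between E and T:
  1. E ← P → N ← M → X ← G → T — P:fork[blocks]; N:collider[open]; M:fork[open]; X:collider[open]; G:fork[open] ⇒ blocked
  2. E ← P → M → X ← G → T — P:fork[blocks]; M:chain[open]; X:collider[open]; G:fork[open] ⇒ blocked
  3. E ← M → X ← G → T — M:fork[open]; X:collider[open]; G:fork[open] ⇒ active
  4. E → X ← G → T — X:collider[open]; G:fork[open] ⇒ active
  5. E → D ← X ← G → T — D:collider[open]; X:chain[blocks]; G:fork[open] ⇒ blocked
  6. E ← G → T — G:fork[open] ⇒ active
At least one path is unblocked, so d-separation fails.

No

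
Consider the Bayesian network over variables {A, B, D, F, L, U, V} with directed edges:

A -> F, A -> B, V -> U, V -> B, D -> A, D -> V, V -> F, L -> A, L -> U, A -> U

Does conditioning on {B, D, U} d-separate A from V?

No — A and V are not d-separated given {B, D, U}.

There are 5 undirected paths between A and V; checking each against the conditioning set {B, D, U}:
Path 1: A → U ← V
  U is a collider and U is conditioned on, which opens it — no node blocks this path, so it is active.
Path 2: A → F ← V
  F is a collider here and neither F nor any of its descendants is conditioned on, so the collider stays closed — the path is blocked at F.
Path 3: A ← D → V
  D is a fork here and D is conditioned on, so the path is blocked at D.
Path 4: A → B ← V
  B is a collider and B is conditioned on, which opens it — no node blocks this path, so it is active.
Path 5: A ← L → U ← V
  L is a fork and L is not conditioned on; U is a collider and U is conditioned on, which opens it — no node blocks this path, so it is active.
Since the path A → U ← V is active, A and V are not d-separated given {B, D, U}.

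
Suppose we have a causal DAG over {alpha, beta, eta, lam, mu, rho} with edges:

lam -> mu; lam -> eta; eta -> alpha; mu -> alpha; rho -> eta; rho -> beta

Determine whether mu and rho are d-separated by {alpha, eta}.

There are 2 undirected paths between mu and rho; checking each against the conditioning set {alpha, eta}:
  1. mu → alpha ← eta ← rho — alpha:collider[open]; eta:chain[blocks] ⇒ blocked
  2. mu ← lam → eta ← rho — lam:fork[open]; eta:collider[open] ⇒ active
Since the path mu ← lam → eta ← rho is active, mu and rho are not d-separated given {alpha, eta}.

No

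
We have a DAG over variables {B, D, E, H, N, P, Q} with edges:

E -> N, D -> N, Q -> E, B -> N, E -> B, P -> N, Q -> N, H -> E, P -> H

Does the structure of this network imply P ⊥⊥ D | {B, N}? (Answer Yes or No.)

We examine all 4 paths between P and D:
Path 1: P → N ← D
  N is a collider and N is conditioned on, which opens it — no node blocks this path, so it is active.
Path 2: P → H → E ← Q → N ← D
  H is a chain and H is not conditioned on; E is a collider and its descendant B is conditioned on, which opens it; Q is a fork and Q is not conditioned on; N is a collider and N is conditioned on, which opens it — no node blocks this path, so it is active.
Path 3: P → H → E → B → N ← D
  B is a chain here and B is conditioned on, so the path is blocked at B.
Path 4: P → H → E → N ← D
  H is a chain and H is not conditioned on; E is a chain and E is not conditioned on; N is a collider and N is conditioned on, which opens it — no node blocks this path, so it is active.
Since the path P → N ← D is active, P and D are not d-separated given {B, N}.

No — P and D are not d-separated given {B, N}.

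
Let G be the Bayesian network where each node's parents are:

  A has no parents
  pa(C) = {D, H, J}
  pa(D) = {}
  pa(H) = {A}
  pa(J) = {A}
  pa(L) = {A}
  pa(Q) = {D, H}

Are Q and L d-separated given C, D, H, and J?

Yes

Enumerating the 4 paths from Q to L and testing each for blocking by {C, D, H, J}:
Path 1: Q ← H ← A → L
  H is a chain here and H is conditioned on, so the path is blocked at H.
Path 2: Q ← H → C ← J ← A → L
  H is a fork here and H is conditioned on, so the path is blocked at H.
Path 3: Q ← D → C ← H ← A → L
  D is a fork here and D is conditioned on, so the path is blocked at D.
Path 4: Q ← D → C ← J ← A → L
  D is a fork here and D is conditioned on, so the path is blocked at D.
All paths are blocked; Q ⊥ L | {C, D, H, J} holds.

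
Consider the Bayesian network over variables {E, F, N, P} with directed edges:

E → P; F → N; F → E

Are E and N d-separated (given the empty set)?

No — E and N are not d-separated given ∅.

The only undirected path from E to N is:
Path 1: E ← F → N
  F is a fork and F is not conditioned on — no node blocks this path, so it is active.
Since the path E ← F → N is active, E and N are not d-separated given ∅.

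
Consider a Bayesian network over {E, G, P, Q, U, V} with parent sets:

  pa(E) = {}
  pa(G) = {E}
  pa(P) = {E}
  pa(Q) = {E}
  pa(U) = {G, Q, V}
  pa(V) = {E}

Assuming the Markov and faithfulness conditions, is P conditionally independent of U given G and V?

3 paths connect P and U; each must be blocked for d-separation to hold:
  1. P ← E → V → U — E:fork[open]; V:chain[blocks] ⇒ blocked
  2. P ← E → Q → U — E:fork[open]; Q:chain[open] ⇒ active
  3. P ← E → G → U — E:fork[open]; G:chain[blocks] ⇒ blocked
Because an active path exists, P and U are not d-separated.

No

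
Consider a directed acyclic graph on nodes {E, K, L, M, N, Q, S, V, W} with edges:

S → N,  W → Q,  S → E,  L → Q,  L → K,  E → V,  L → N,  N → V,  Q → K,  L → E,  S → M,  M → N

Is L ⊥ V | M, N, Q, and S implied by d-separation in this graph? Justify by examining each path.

There are 6 undirected paths between L and V; checking each against the conditioning set {M, N, Q, S}:
Path 1: L → N ← S → E → V
  S is a fork here and S is conditioned on, so the path is blocked at S.
Path 2: L → N → V
  N is a chain here and N is conditioned on, so the path is blocked at N.
Path 3: L → N ← M ← S → E → V
  M is a chain here and M is conditioned on, so the path is blocked at M.
Path 4: L → E ← S → N → V
  E is a collider here and neither E nor any of its descendants is conditioned on, so the collider stays closed — the path is blocked at E.
Path 5: L → E ← S → M → N → V
  E is a collider here and neither E nor any of its descendants is conditioned on, so the collider stays closed — the path is blocked at E.
Path 6: L → E → V
  E is a chain and E is not conditioned on — no node blocks this path, so it is active.
Since the path L → E → V is active, L and V are not d-separated given {M, N, Q, S}.

No — L and V are not d-separated given {M, N, Q, S}.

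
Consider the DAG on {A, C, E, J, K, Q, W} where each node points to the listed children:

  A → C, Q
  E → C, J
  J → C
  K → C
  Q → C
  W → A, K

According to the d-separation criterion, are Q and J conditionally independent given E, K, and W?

Yes

We examine all 6 paths between Q and J:
  1. Q → C ← E → J — C:collider[blocks]; E:fork[blocks] ⇒ blocked
  2. Q → C ← J — C:collider[blocks] ⇒ blocked
  3. Q ← A → C ← E → J — A:fork[open]; C:collider[blocks]; E:fork[blocks] ⇒ blocked
  4. Q ← A → C ← J — A:fork[open]; C:collider[blocks] ⇒ blocked
  5. Q ← A ← W → K → C ← E → J — A:chain[open]; W:fork[blocks]; K:chain[blocks]; C:collider[blocks]; E:fork[blocks] ⇒ blocked
  6. Q ← A ← W → K → C ← J — A:chain[open]; W:fork[blocks]; K:chain[blocks]; C:collider[blocks] ⇒ blocked
Since every path is blocked, d-separation holds.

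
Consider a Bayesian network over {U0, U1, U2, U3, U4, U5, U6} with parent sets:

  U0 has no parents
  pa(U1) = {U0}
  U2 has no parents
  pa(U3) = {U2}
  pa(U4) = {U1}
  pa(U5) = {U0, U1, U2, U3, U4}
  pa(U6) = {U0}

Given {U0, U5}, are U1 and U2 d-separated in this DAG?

There are 6 undirected paths between U1 and U2; checking each against the conditioning set {U0, U5}:
Path 1: U1 ← U0 → U5 ← U3 ← U2
  U0 is a fork here and U0 is conditioned on, so the path is blocked at U0.
Path 2: U1 ← U0 → U5 ← U2
  U0 is a fork here and U0 is conditioned on, so the path is blocked at U0.
Path 3: U1 → U4 → U5 ← U3 ← U2
  U4 is a chain and U4 is not conditioned on; U5 is a collider and U5 is conditioned on, which opens it; U3 is a chain and U3 is not conditioned on — no node blocks this path, so it is active.
Path 4: U1 → U4 → U5 ← U2
  U4 is a chain and U4 is not conditioned on; U5 is a collider and U5 is conditioned on, which opens it — no node blocks this path, so it is active.
Path 5: U1 → U5 ← U3 ← U2
  U5 is a collider and U5 is conditioned on, which opens it; U3 is a chain and U3 is not conditioned on — no node blocks this path, so it is active.
Path 6: U1 → U5 ← U2
  U5 is a collider and U5 is conditioned on, which opens it — no node blocks this path, so it is active.
At least one path is unblocked, so d-separation fails.

No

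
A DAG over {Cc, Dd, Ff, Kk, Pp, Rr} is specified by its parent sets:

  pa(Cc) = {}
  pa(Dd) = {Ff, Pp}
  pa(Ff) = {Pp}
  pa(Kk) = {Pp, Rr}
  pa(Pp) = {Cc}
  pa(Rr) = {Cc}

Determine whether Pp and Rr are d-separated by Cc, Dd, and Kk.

No — Pp and Rr are not d-separated given {Cc, Dd, Kk}.

2 paths connect Pp and Rr; each must be blocked for d-separation to hold:
Path 1: Pp ← Cc → Rr
  Cc is a fork here and Cc is conditioned on, so the path is blocked at Cc.
Path 2: Pp → Kk ← Rr
  Kk is a collider and Kk is conditioned on, which opens it — no node blocks this path, so it is active.
At least one path is unblocked, so d-separation fails.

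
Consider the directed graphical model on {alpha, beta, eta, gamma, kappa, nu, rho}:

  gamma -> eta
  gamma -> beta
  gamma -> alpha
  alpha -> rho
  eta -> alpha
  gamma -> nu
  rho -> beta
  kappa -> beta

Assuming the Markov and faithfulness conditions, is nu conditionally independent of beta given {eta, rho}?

Enumerating the 3 paths from nu to beta and testing each for blocking by {eta, rho}:
Path 1: nu ← gamma → beta
  gamma is a fork and gamma is not conditioned on — no node blocks this path, so it is active.
Path 2: nu ← gamma → eta → alpha → rho → beta
  eta is a chain here and eta is conditioned on, so the path is blocked at eta.
Path 3: nu ← gamma → alpha → rho → beta
  rho is a chain here and rho is conditioned on, so the path is blocked at rho.
Because an active path exists, nu and beta are not d-separated.

No — nu and beta are not d-separated given {eta, rho}.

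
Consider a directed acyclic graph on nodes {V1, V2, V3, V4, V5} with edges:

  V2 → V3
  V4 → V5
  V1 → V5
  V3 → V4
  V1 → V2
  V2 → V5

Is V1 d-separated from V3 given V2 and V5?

No — V1 and V3 are not d-separated given {V2, V5}.

We examine all 4 paths between V1 and V3:
Path 1: V1 → V5 ← V4 ← V3
  V5 is a collider and V5 is conditioned on, which opens it; V4 is a chain and V4 is not conditioned on — no node blocks this path, so it is active.
Path 2: V1 → V5 ← V2 → V3
  V2 is a fork here and V2 is conditioned on, so the path is blocked at V2.
Path 3: V1 → V2 → V3
  V2 is a chain here and V2 is conditioned on, so the path is blocked at V2.
Path 4: V1 → V2 → V5 ← V4 ← V3
  V2 is a chain here and V2 is conditioned on, so the path is blocked at V2.
Since the path V1 → V5 ← V4 ← V3 is active, V1 and V3 are not d-separated given {V2, V5}.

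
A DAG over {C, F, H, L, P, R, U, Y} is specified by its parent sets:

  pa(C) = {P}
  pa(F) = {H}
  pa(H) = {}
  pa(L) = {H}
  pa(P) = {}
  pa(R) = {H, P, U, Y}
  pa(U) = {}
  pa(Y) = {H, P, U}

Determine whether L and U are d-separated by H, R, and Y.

There are 6 undirected paths between L and U; checking each against the conditioning set {H, R, Y}:
Path 1: L ← H → R ← P → Y ← U
  H is a fork here and H is conditioned on, so the path is blocked at H.
Path 2: L ← H → R ← U
  H is a fork here and H is conditioned on, so the path is blocked at H.
Path 3: L ← H → R ← Y ← U
  H is a fork here and H is conditioned on, so the path is blocked at H.
Path 4: L ← H → Y ← P → R ← U
  H is a fork here and H is conditioned on, so the path is blocked at H.
Path 5: L ← H → Y → R ← U
  H is a fork here and H is conditioned on, so the path is blocked at H.
Path 6: L ← H → Y ← U
  H is a fork here and H is conditioned on, so the path is blocked at H.
All paths are blocked; L ⊥ U | {H, R, Y} holds.

Yes — L and U are d-separated given {H, R, Y}.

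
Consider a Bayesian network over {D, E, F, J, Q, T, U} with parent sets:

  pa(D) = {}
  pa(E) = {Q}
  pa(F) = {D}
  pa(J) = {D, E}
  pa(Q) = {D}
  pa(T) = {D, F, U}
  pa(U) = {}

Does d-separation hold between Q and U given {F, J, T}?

No — Q and U are not d-separated given {F, J, T}.

4 paths connect Q and U; each must be blocked for d-separation to hold:
Path 1: Q → E → J ← D → F → T ← U
  F is a chain here and F is conditioned on, so the path is blocked at F.
Path 2: Q → E → J ← D → T ← U
  E is a chain and E is not conditioned on; J is a collider and J is conditioned on, which opens it; D is a fork and D is not conditioned on; T is a collider and T is conditioned on, which opens it — no node blocks this path, so it is active.
Path 3: Q ← D → F → T ← U
  F is a chain here and F is conditioned on, so the path is blocked at F.
Path 4: Q ← D → T ← U
  D is a fork and D is not conditioned on; T is a collider and T is conditioned on, which opens it — no node blocks this path, so it is active.
Because an active path exists, Q and U are not d-separated.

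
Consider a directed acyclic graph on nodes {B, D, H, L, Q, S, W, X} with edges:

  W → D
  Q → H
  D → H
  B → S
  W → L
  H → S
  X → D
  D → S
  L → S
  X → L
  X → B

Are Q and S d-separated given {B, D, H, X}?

Yes

There are 6 undirected paths between Q and S; checking each against the conditioning set {B, D, H, X}:
Path 1: Q → H ← D ← X → L → S
  D is a chain here and D is conditioned on, so the path is blocked at D.
Path 2: Q → H ← D ← X → B → S
  D is a chain here and D is conditioned on, so the path is blocked at D.
Path 3: Q → H ← D ← W → L ← X → B → S
  D is a chain here and D is conditioned on, so the path is blocked at D.
Path 4: Q → H ← D ← W → L → S
  D is a chain here and D is conditioned on, so the path is blocked at D.
Path 5: Q → H ← D → S
  D is a fork here and D is conditioned on, so the path is blocked at D.
Path 6: Q → H → S
  H is a chain here and H is conditioned on, so the path is blocked at H.
All paths are blocked; Q ⊥ S | {B, D, H, X} holds.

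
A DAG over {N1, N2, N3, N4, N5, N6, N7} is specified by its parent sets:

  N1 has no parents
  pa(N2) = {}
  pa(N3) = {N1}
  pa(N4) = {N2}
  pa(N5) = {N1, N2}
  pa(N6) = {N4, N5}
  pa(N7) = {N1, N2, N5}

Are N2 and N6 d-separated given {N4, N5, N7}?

There are 4 undirected paths between N2 and N6; checking each against the conditioning set {N4, N5, N7}:
Path 1: N2 → N5 → N6
  N5 is a chain here and N5 is conditioned on, so the path is blocked at N5.
Path 2: N2 → N4 → N6
  N4 is a chain here and N4 is conditioned on, so the path is blocked at N4.
Path 3: N2 → N7 ← N1 → N5 → N6
  N5 is a chain here and N5 is conditioned on, so the path is blocked at N5.
Path 4: N2 → N7 ← N5 → N6
  N5 is a fork here and N5 is conditioned on, so the path is blocked at N5.
All paths are blocked; N2 ⊥ N6 | {N4, N5, N7} holds.

Yes — N2 and N6 are d-separated given {N4, N5, N7}.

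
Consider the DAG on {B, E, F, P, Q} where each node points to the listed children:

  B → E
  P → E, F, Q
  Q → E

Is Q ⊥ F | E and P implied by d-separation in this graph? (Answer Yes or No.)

Yes

We examine all 2 paths between Q and F:
Path 1: Q ← P → F
  P is a fork here and P is conditioned on, so the path is blocked at P.
Path 2: Q → E ← P → F
  P is a fork here and P is conditioned on, so the path is blocked at P.
Since every path is blocked, d-separation holds.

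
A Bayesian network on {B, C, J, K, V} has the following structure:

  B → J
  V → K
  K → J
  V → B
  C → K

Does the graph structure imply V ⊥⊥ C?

Enumerating the 2 paths from V to C and testing each for blocking by ∅:
Path 1: V → K ← C
  K is a collider here and neither K nor any of its descendants is conditioned on, so the collider stays closed — the path is blocked at K.
Path 2: V → B → J ← K ← C
  J is a collider here and neither J nor any of its descendants is conditioned on, so the collider stays closed — the path is blocked at J.
Since every path is blocked, d-separation holds.

Yes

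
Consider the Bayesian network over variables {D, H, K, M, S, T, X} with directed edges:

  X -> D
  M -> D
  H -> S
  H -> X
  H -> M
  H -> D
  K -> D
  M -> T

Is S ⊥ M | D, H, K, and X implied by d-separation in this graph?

3 paths connect S and M; each must be blocked for d-separation to hold:
Path 1: S ← H → D ← M
  H is a fork here and H is conditioned on, so the path is blocked at H.
Path 2: S ← H → X → D ← M
  H is a fork here and H is conditioned on, so the path is blocked at H.
Path 3: S ← H → M
  H is a fork here and H is conditioned on, so the path is blocked at H.
Since every path is blocked, d-separation holds.

Yes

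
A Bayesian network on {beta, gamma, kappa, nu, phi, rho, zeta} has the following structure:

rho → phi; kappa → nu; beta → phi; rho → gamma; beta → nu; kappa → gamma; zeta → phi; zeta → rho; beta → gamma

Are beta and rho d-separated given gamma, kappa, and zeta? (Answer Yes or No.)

Enumerating the 4 paths from beta to rho and testing each for blocking by {gamma, kappa, zeta}:
Path 1: beta → nu ← kappa → gamma ← rho
  nu is a collider here and neither nu nor any of its descendants is conditioned on, so the collider stays closed — the path is blocked at nu.
Path 2: beta → gamma ← rho
  gamma is a collider and gamma is conditioned on, which opens it — no node blocks this path, so it is active.
Path 3: beta → phi ← rho
  phi is a collider here and neither phi nor any of its descendants is conditioned on, so the collider stays closed — the path is blocked at phi.
Path 4: beta → phi ← zeta → rho
  phi is a collider here and neither phi nor any of its descendants is conditioned on, so the collider stays closed — the path is blocked at phi.
At least one path is unblocked, so d-separation fails.

No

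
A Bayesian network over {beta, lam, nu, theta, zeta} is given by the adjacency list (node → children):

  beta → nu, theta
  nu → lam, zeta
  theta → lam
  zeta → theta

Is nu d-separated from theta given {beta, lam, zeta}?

No

Enumerating the 3 paths from nu to theta and testing each for blocking by {beta, lam, zeta}:
  1. nu ← beta → theta — beta:fork[blocks] ⇒ blocked
  2. nu → zeta → theta — zeta:chain[blocks] ⇒ blocked
  3. nu → lam ← theta — lam:collider[open] ⇒ active
Since the path nu → lam ← theta is active, nu and theta are not d-separated given {beta, lam, zeta}.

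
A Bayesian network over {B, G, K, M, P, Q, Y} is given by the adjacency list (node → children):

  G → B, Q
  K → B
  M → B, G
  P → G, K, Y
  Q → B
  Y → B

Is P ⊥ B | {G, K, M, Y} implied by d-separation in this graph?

Yes

There are 5 undirected paths between P and B; checking each against the conditioning set {G, K, M, Y}:
  1. P → G → B — G:chain[blocks] ⇒ blocked
  2. P → G → Q → B — G:chain[blocks]; Q:chain[open] ⇒ blocked
  3. P → G ← M → B — G:collider[open]; M:fork[blocks] ⇒ blocked
  4. P → Y → B — Y:chain[blocks] ⇒ blocked
  5. P → K → B — K:chain[blocks] ⇒ blocked
Since every path is blocked, d-separation holds.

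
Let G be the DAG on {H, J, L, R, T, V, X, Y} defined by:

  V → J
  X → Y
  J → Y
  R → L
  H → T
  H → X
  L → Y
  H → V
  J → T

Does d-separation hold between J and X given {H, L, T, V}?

Yes — J and X are d-separated given {H, L, T, V}.

Enumerating the 3 paths from J to X and testing each for blocking by {H, L, T, V}:
Path 1: J → Y ← X
  Y is a collider here and neither Y nor any of its descendants is conditioned on, so the collider stays closed — the path is blocked at Y.
Path 2: J ← V ← H → X
  V is a chain here and V is conditioned on, so the path is blocked at V.
Path 3: J → T ← H → X
  H is a fork here and H is conditioned on, so the path is blocked at H.
Every path is blocked, so J and X are d-separated given {H, L, T, V}.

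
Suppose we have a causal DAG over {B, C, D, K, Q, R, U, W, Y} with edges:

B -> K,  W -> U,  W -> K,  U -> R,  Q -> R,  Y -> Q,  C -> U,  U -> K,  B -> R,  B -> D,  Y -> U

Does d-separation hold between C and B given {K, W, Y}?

We examine all 4 paths between C and B:
  1. C → U → R ← B — U:chain[open]; R:collider[blocks] ⇒ blocked
  2. C → U → K ← B — U:chain[open]; K:collider[open] ⇒ active
  3. C → U ← W → K ← B — U:collider[open]; W:fork[blocks]; K:collider[open] ⇒ blocked
  4. C → U ← Y → Q → R ← B — U:collider[open]; Y:fork[blocks]; Q:chain[open]; R:collider[blocks] ⇒ blocked
Since the path C → U → K ← B is active, C and B are not d-separated given {K, W, Y}.

No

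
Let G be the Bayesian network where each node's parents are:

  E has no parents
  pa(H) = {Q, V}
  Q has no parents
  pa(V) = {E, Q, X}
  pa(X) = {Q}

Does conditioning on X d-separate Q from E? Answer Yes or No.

Enumerating the 3 paths from Q to E and testing each for blocking by {X}:
  1. Q → V ← E — V:collider[blocks] ⇒ blocked
  2. Q → X → V ← E — X:chain[blocks]; V:collider[blocks] ⇒ blocked
  3. Q → H ← V ← E — H:collider[blocks]; V:chain[open] ⇒ blocked
All paths are blocked; Q ⊥ E | {X} holds.

Yes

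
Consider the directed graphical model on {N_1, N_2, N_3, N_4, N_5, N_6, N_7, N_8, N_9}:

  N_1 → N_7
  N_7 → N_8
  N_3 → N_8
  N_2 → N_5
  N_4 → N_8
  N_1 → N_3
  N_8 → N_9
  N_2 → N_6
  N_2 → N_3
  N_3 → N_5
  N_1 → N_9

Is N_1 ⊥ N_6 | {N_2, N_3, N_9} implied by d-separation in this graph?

Yes — N_1 and N_6 are d-separated given {N_2, N_3, N_9}.

Enumerating the 6 paths from N_1 to N_6 and testing each for blocking by {N_2, N_3, N_9}:
  1. N_1 → N_7 → N_8 ← N_3 → N_5 ← N_2 → N_6 — N_7:chain[open]; N_8:collider[open]; N_3:fork[blocks]; N_5:collider[blocks]; N_2:fork[blocks] ⇒ blocked
  2. N_1 → N_7 → N_8 ← N_3 ← N_2 → N_6 — N_7:chain[open]; N_8:collider[open]; N_3:chain[blocks]; N_2:fork[blocks] ⇒ blocked
  3. N_1 → N_3 → N_5 ← N_2 → N_6 — N_3:chain[blocks]; N_5:collider[blocks]; N_2:fork[blocks] ⇒ blocked
  4. N_1 → N_3 ← N_2 → N_6 — N_3:collider[open]; N_2:fork[blocks] ⇒ blocked
  5. N_1 → N_9 ← N_8 ← N_3 → N_5 ← N_2 → N_6 — N_9:collider[open]; N_8:chain[open]; N_3:fork[blocks]; N_5:collider[blocks]; N_2:fork[blocks] ⇒ blocked
  6. N_1 → N_9 ← N_8 ← N_3 ← N_2 → N_6 — N_9:collider[open]; N_8:chain[open]; N_3:chain[blocks]; N_2:fork[blocks] ⇒ blocked
All paths are blocked; N_1 ⊥ N_6 | {N_2, N_3, N_9} holds.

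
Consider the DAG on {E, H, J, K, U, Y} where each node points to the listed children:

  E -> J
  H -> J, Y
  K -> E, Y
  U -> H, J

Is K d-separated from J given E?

We examine all 3 paths between K and J:
Path 1: K → Y ← H → J
  Y is a collider here and neither Y nor any of its descendants is conditioned on, so the collider stays closed — the path is blocked at Y.
Path 2: K → Y ← H ← U → J
  Y is a collider here and neither Y nor any of its descendants is conditioned on, so the collider stays closed — the path is blocked at Y.
Path 3: K → E → J
  E is a chain here and E is conditioned on, so the path is blocked at E.
Every path is blocked, so K and J are d-separated given {E}.

Yes — K and J are d-separated given {E}.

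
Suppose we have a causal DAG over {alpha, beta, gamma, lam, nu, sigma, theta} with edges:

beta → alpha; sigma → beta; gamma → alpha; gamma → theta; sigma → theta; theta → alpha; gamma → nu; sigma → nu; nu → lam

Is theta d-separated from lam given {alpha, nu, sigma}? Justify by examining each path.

Enumerating the 6 paths from theta to lam and testing each for blocking by {alpha, nu, sigma}:
Path 1: theta → alpha ← gamma → nu → lam
  nu is a chain here and nu is conditioned on, so the path is blocked at nu.
Path 2: theta → alpha ← beta ← sigma → nu → lam
  sigma is a fork here and sigma is conditioned on, so the path is blocked at sigma.
Path 3: theta ← gamma → alpha ← beta ← sigma → nu → lam
  sigma is a fork here and sigma is conditioned on, so the path is blocked at sigma.
Path 4: theta ← gamma → nu → lam
  nu is a chain here and nu is conditioned on, so the path is blocked at nu.
Path 5: theta ← sigma → nu → lam
  sigma is a fork here and sigma is conditioned on, so the path is blocked at sigma.
Path 6: theta ← sigma → beta → alpha ← gamma → nu → lam
  sigma is a fork here and sigma is conditioned on, so the path is blocked at sigma.
Every path is blocked, so theta and lam are d-separated given {alpha, nu, sigma}.

Yes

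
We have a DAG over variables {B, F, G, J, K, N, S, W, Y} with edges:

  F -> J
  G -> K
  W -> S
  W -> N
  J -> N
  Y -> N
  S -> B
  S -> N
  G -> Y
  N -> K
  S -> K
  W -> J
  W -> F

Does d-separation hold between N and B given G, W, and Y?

No

Enumerating the 6 paths from N to B and testing each for blocking by {G, W, Y}:
  1. N → K ← S → B — K:collider[blocks]; S:fork[open] ⇒ blocked
  2. N ← J ← W → S → B — J:chain[open]; W:fork[blocks]; S:chain[open] ⇒ blocked
  3. N ← J ← F ← W → S → B — J:chain[open]; F:chain[open]; W:fork[blocks]; S:chain[open] ⇒ blocked
  4. N ← S → B — S:fork[open] ⇒ active
  5. N ← Y ← G → K ← S → B — Y:chain[blocks]; G:fork[blocks]; K:collider[blocks]; S:fork[open] ⇒ blocked
  6. N ← W → S → B — W:fork[blocks]; S:chain[open] ⇒ blocked
Since the path N ← S → B is active, N and B are not d-separated given {G, W, Y}.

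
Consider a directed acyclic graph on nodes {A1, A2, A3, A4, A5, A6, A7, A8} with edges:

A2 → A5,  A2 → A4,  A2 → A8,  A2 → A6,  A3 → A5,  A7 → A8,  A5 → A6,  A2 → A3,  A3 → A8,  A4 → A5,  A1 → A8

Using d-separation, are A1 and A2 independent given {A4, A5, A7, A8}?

No

There are 5 undirected paths between A1 and A2; checking each against the conditioning set {A4, A5, A7, A8}:
  1. A1 → A8 ← A3 → A5 ← A2 — A8:collider[open]; A3:fork[open]; A5:collider[open] ⇒ active
  2. A1 → A8 ← A3 → A5 ← A4 ← A2 — A8:collider[open]; A3:fork[open]; A5:collider[open]; A4:chain[blocks] ⇒ blocked
  3. A1 → A8 ← A3 → A5 → A6 ← A2 — A8:collider[open]; A3:fork[open]; A5:chain[blocks]; A6:collider[blocks] ⇒ blocked
  4. A1 → A8 ← A3 ← A2 — A8:collider[open]; A3:chain[open] ⇒ active
  5. A1 → A8 ← A2 — A8:collider[open] ⇒ active
Since the path A1 → A8 ← A3 → A5 ← A2 is active, A1 and A2 are not d-separated given {A4, A5, A7, A8}.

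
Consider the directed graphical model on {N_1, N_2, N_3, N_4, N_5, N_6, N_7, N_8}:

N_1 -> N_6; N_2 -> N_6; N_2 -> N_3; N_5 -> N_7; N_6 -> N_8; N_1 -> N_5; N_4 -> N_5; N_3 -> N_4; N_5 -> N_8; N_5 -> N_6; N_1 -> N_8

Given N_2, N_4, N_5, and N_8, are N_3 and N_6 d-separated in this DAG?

Yes

We examine all 6 paths between N_3 and N_6:
  1. N_3 → N_4 → N_5 → N_8 ← N_6 — N_4:chain[blocks]; N_5:chain[blocks]; N_8:collider[open] ⇒ blocked
  2. N_3 → N_4 → N_5 → N_8 ← N_1 → N_6 — N_4:chain[blocks]; N_5:chain[blocks]; N_8:collider[open]; N_1:fork[open] ⇒ blocked
  3. N_3 → N_4 → N_5 → N_6 — N_4:chain[blocks]; N_5:chain[blocks] ⇒ blocked
  4. N_3 → N_4 → N_5 ← N_1 → N_8 ← N_6 — N_4:chain[blocks]; N_5:collider[open]; N_1:fork[open]; N_8:collider[open] ⇒ blocked
  5. N_3 → N_4 → N_5 ← N_1 → N_6 — N_4:chain[blocks]; N_5:collider[open]; N_1:fork[open] ⇒ blocked
  6. N_3 ← N_2 → N_6 — N_2:fork[blocks] ⇒ blocked
Every path is blocked, so N_3 and N_6 are d-separated given {N_2, N_4, N_5, N_8}.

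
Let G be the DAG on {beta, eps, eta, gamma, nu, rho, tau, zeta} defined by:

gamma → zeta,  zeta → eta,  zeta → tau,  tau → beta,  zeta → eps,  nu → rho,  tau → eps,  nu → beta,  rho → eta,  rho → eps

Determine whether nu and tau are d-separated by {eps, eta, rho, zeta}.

5 paths connect nu and tau; each must be blocked for d-separation to hold:
  1. nu → rho → eps ← zeta → tau — rho:chain[blocks]; eps:collider[open]; zeta:fork[blocks] ⇒ blocked
  2. nu → rho → eps ← tau — rho:chain[blocks]; eps:collider[open] ⇒ blocked
  3. nu → rho → eta ← zeta → eps ← tau — rho:chain[blocks]; eta:collider[open]; zeta:fork[blocks]; eps:collider[open] ⇒ blocked
  4. nu → rho → eta ← zeta → tau — rho:chain[blocks]; eta:collider[open]; zeta:fork[blocks] ⇒ blocked
  5. nu → beta ← tau — beta:collider[blocks] ⇒ blocked
Every path is blocked, so nu and tau are d-separated given {eps, eta, rho, zeta}.

Yes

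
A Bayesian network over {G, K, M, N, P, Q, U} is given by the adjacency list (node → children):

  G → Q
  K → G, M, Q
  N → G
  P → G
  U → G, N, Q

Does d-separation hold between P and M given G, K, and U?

Yes — P and M are d-separated given {G, K, U}.

Enumerating the 4 paths from P to M and testing each for blocking by {G, K, U}:
Path 1: P → G → Q ← K → M
  G is a chain here and G is conditioned on, so the path is blocked at G.
Path 2: P → G ← U → Q ← K → M
  U is a fork here and U is conditioned on, so the path is blocked at U.
Path 3: P → G ← K → M
  K is a fork here and K is conditioned on, so the path is blocked at K.
Path 4: P → G ← N ← U → Q ← K → M
  U is a fork here and U is conditioned on, so the path is blocked at U.
All paths are blocked; P ⊥ M | {G, K, U} holds.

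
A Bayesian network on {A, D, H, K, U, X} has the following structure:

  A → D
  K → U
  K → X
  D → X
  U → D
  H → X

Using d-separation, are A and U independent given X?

No

Enumerating the 2 paths from A to U and testing each for blocking by {X}:
Path 1: A → D → X ← K → U
  D is a chain and D is not conditioned on; X is a collider and X is conditioned on, which opens it; K is a fork and K is not conditioned on — no node blocks this path, so it is active.
Path 2: A → D ← U
  D is a collider and its descendant X is conditioned on, which opens it — no node blocks this path, so it is active.
Since the path A → D → X ← K → U is active, A and U are not d-separated given {X}.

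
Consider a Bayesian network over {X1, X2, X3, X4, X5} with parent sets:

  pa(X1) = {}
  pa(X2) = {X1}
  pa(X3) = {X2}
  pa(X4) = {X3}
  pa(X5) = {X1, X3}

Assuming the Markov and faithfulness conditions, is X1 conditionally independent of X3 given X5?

No

There are 2 undirected paths between X1 and X3; checking each against the conditioning set {X5}:
Path 1: X1 → X5 ← X3
  X5 is a collider and X5 is conditioned on, which opens it — no node blocks this path, so it is active.
Path 2: X1 → X2 → X3
  X2 is a chain and X2 is not conditioned on — no node blocks this path, so it is active.
At least one path is unblocked, so d-separation fails.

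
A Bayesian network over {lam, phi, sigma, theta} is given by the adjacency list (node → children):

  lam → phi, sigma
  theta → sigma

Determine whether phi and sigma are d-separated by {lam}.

Yes — phi and sigma are d-separated given {lam}.

The only undirected path from phi to sigma is:
Path 1: phi ← lam → sigma
  lam is a fork here and lam is conditioned on, so the path is blocked at lam.
Every path is blocked, so phi and sigma are d-separated given {lam}.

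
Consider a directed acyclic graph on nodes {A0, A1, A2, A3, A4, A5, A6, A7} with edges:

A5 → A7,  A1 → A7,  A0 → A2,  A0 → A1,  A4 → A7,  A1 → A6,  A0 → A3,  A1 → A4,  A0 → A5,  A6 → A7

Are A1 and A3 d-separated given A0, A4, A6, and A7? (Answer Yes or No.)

4 paths connect A1 and A3; each must be blocked for d-separation to hold:
Path 1: A1 ← A0 → A3
  A0 is a fork here and A0 is conditioned on, so the path is blocked at A0.
Path 2: A1 → A6 → A7 ← A5 ← A0 → A3
  A6 is a chain here and A6 is conditioned on, so the path is blocked at A6.
Path 3: A1 → A4 → A7 ← A5 ← A0 → A3
  A4 is a chain here and A4 is conditioned on, so the path is blocked at A4.
Path 4: A1 → A7 ← A5 ← A0 → A3
  A0 is a fork here and A0 is conditioned on, so the path is blocked at A0.
Every path is blocked, so A1 and A3 are d-separated given {A0, A4, A6, A7}.

Yes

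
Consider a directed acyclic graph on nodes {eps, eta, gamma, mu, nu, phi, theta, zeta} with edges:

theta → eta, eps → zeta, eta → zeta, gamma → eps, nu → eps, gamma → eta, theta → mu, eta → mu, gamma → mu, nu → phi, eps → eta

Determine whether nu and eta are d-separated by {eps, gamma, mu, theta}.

Yes

Enumerating the 5 paths from nu to eta and testing each for blocking by {eps, gamma, mu, theta}:
Path 1: nu → eps ← gamma → eta
  gamma is a fork here and gamma is conditioned on, so the path is blocked at gamma.
Path 2: nu → eps ← gamma → mu ← eta
  gamma is a fork here and gamma is conditioned on, so the path is blocked at gamma.
Path 3: nu → eps ← gamma → mu ← theta → eta
  gamma is a fork here and gamma is conditioned on, so the path is blocked at gamma.
Path 4: nu → eps → eta
  eps is a chain here and eps is conditioned on, so the path is blocked at eps.
Path 5: nu → eps → zeta ← eta
  eps is a chain here and eps is conditioned on, so the path is blocked at eps.
Since every path is blocked, d-separation holds.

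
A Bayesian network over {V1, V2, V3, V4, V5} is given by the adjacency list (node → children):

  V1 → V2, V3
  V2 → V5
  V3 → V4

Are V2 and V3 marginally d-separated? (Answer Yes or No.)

There is one path between V2 and V3:
Path 1: V2 ← V1 → V3
  V1 is a fork and V1 is not conditioned on — no node blocks this path, so it is active.
At least one path is unblocked, so d-separation fails.

No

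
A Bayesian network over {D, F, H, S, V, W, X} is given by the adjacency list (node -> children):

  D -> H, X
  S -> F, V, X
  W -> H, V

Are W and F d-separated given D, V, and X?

No

We examine all 2 paths between W and F:
Path 1: W → V ← S → F
  V is a collider and V is conditioned on, which opens it; S is a fork and S is not conditioned on — no node blocks this path, so it is active.
Path 2: W → H ← D → X ← S → F
  H is a collider here and neither H nor any of its descendants is conditioned on, so the collider stays closed — the path is blocked at H.
Because an active path exists, W and F are not d-separated.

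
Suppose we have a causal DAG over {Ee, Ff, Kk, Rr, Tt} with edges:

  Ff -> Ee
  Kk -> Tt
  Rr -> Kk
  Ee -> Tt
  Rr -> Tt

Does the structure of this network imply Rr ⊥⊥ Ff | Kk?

Yes — Rr and Ff are d-separated given {Kk}.

2 paths connect Rr and Ff; each must be blocked for d-separation to hold:
Path 1: Rr → Tt ← Ee ← Ff
  Tt is a collider here and neither Tt nor any of its descendants is conditioned on, so the collider stays closed — the path is blocked at Tt.
Path 2: Rr → Kk → Tt ← Ee ← Ff
  Kk is a chain here and Kk is conditioned on, so the path is blocked at Kk.
Since every path is blocked, d-separation holds.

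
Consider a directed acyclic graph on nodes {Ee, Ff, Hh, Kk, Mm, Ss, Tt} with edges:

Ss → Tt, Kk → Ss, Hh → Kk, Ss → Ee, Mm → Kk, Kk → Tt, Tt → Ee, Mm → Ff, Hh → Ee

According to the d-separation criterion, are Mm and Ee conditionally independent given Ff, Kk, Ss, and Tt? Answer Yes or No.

There are 5 undirected paths between Mm and Ee; checking each against the conditioning set {Ff, Kk, Ss, Tt}:
Path 1: Mm → Kk ← Hh → Ee
  Kk is a collider and Kk is conditioned on, which opens it; Hh is a fork and Hh is not conditioned on — no node blocks this path, so it is active.
Path 2: Mm → Kk → Tt → Ee
  Kk is a chain here and Kk is conditioned on, so the path is blocked at Kk.
Path 3: Mm → Kk → Tt ← Ss → Ee
  Kk is a chain here and Kk is conditioned on, so the path is blocked at Kk.
Path 4: Mm → Kk → Ss → Tt → Ee
  Kk is a chain here and Kk is conditioned on, so the path is blocked at Kk.
Path 5: Mm → Kk → Ss → Ee
  Kk is a chain here and Kk is conditioned on, so the path is blocked at Kk.
At least one path is unblocked, so d-separation fails.

No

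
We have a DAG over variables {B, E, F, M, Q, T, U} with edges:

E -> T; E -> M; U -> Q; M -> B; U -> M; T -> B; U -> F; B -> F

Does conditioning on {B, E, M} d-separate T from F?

Yes

4 paths connect T and F; each must be blocked for d-separation to hold:
Path 1: T ← E → M ← U → F
  E is a fork here and E is conditioned on, so the path is blocked at E.
Path 2: T ← E → M → B → F
  E is a fork here and E is conditioned on, so the path is blocked at E.
Path 3: T → B → F
  B is a chain here and B is conditioned on, so the path is blocked at B.
Path 4: T → B ← M ← U → F
  M is a chain here and M is conditioned on, so the path is blocked at M.
Every path is blocked, so T and F are d-separated given {B, E, M}.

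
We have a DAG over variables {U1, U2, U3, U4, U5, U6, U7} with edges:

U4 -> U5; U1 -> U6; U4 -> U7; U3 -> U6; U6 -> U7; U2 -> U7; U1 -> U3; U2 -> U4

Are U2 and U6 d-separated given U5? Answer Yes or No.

There are 2 undirected paths between U2 and U6; checking each against the conditioning set {U5}:
Path 1: U2 → U7 ← U6
  U7 is a collider here and neither U7 nor any of its descendants is conditioned on, so the collider stays closed — the path is blocked at U7.
Path 2: U2 → U4 → U7 ← U6
  U7 is a collider here and neither U7 nor any of its descendants is conditioned on, so the collider stays closed — the path is blocked at U7.
Every path is blocked, so U2 and U6 are d-separated given {U5}.

Yes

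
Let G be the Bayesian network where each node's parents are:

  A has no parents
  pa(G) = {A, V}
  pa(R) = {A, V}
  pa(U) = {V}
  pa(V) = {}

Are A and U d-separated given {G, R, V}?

There are 2 undirected paths between A and U; checking each against the conditioning set {G, R, V}:
Path 1: A → G ← V → U
  V is a fork here and V is conditioned on, so the path is blocked at V.
Path 2: A → R ← V → U
  V is a fork here and V is conditioned on, so the path is blocked at V.
All paths are blocked; A ⊥ U | {G, R, V} holds.

Yes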